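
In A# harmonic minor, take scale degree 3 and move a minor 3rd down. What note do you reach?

Scale degree 3 of A# harmonic minor is C#.
A minor third (3 semitones) below C# lands on the letter A, giving A#.

A#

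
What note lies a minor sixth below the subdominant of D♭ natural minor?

The subdominant of Db natural minor is Gb.
A minor sixth (8 semitones) below Gb lands on the letter B, giving Bb.

Bb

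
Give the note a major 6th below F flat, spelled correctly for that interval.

Abb

F down a major sixth is Ab, so the target letter is A.
From Fb, a major sixth is 9 semitones down: Abb.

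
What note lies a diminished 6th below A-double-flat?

A down a major sixth is C, so the target letter is C.
From Abb, a diminished sixth is 7 semitones down: C.

C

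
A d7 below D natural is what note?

D down a major seventh is Eb, so the target letter is E.
From D, a diminished seventh is 9 semitones down: E#.

E#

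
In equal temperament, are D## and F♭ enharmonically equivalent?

Yes

D## = pitch class 4 and Fb = pitch class 4 — the same pitch class, so they are enharmonic equivalents.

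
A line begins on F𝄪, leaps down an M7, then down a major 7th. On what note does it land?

A

A major seventh down from F## is G# (letter G, 11 semitones down).
A major seventh down from G# is A (letter A, 11 semitones down).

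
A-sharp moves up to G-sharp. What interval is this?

minor seventh

The letter names run A→G, a span of 6 letter steps, so the interval is some kind of seventh.
A# to G# is 10 semitones. A major seventh is 11, so 10 makes it minor.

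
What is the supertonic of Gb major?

Ab

Degree 2 takes the letter 1 step above G, which is A.
In major, degree 2 sits 2 semitones above the tonic. Gb + 2 semitones is pitch class 8, spelled on A as Ab.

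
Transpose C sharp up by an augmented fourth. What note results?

F##

C up a perfect fourth is F, so the target letter is F.
From C#, an augmented fourth is 6 semitones up: F##.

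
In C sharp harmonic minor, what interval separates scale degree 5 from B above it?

Scale degree 5 of C# harmonic minor is G#.
G# up to B: letters G→B make it a third; 3 semitones makes it minor.

minor third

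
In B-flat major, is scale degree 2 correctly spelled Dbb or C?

Each scale degree takes a distinct letter name. Degree 2 of a scale on B must use the letter C.
C and Dbb are enharmonically the same pitch, but only C uses the letter C, so it is the correct spelling here.

C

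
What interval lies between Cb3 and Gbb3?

diminished fifth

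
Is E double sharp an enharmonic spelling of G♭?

E## = pitch class 6 and Gb = pitch class 6 — the same pitch class, so they are enharmonic equivalents.

Yes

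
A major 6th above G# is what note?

E#

G up a major sixth is E, so the target letter is E.
From G#, a major sixth is 9 semitones up: E#.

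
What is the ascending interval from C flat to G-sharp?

doubly augmented fifth

Counting letters C–D–E–F–G gives a fifth.
Cb→G# = 9 semitones, 2 wider than the perfect fifth (7), so doubly augmented.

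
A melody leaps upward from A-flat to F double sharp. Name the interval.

Counting letters A–B–C–D–E–F gives a sixth.
Ab→F## = 11 semitones, 2 wider than the major sixth (9), so doubly augmented.

doubly augmented sixth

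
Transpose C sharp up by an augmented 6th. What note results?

A sixth above C lands on the letter A.
An augmented sixth spans 10 semitones, so C# moves to pitch class 11. On the letter A that is A##.

A##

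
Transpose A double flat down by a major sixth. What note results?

A sixth below A lands on the letter C.
A major sixth spans 9 semitones, so Abb moves to pitch class 10. On the letter C that is Cbb.

Cbb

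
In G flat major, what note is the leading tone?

The Gb major scale runs Gb Ab Bb Cb Db Eb F.
Degree 7 is F.

F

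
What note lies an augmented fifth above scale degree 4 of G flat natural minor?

Scale degree 4 of Gb natural minor is Cb.
An augmented fifth (8 semitones) above Cb lands on the letter G, giving G.

G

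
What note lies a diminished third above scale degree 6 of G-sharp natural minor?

Scale degree 6 of G# natural minor is E.
A diminished third (2 semitones) above E lands on the letter G, giving Gb.

Gb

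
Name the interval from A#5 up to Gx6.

major seventh

Counting letters A–B–C–D–E–F–G gives a seventh.
A#→G## = 11 semitones, exactly the major seventh.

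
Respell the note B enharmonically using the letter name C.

B is pitch class 11. The letter C alone is pitch class 0.
To reach pitch class 11 from C requires an offset of -1 semitone, i.e. flat: Cb.

Cb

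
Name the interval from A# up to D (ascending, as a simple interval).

diminished fourth

The letter names run A→D, a span of 3 letter steps, so the interval is some kind of fourth.
A# to D is 4 semitones. A perfect fourth is 5, so 4 makes it diminished.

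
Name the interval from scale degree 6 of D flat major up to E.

augmented fourth

Scale degree 6 of Db major is Bb.
Bb up to E: letters B→E make it a fourth; 6 semitones makes it augmented.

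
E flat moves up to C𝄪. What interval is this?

doubly augmented sixth

Counting letters E–F–G–A–B–C gives a sixth.
Eb→C## = 11 semitones, 2 wider than the major sixth (9), so doubly augmented.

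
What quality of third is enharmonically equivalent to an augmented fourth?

doubly augmented

An augmented fourth spans 6 semitones.
A third spanning 6 semitones is doubly augmented (the major third is 4).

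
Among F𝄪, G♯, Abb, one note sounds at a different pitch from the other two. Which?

G#

In 12-tone equal temperament, enharmonic equivalents share a pitch class. F## is pitch class 7; G# is pitch class 8; Abb is pitch class 7.
F## and Abb share pitch class 7, while G# is pitch class 8.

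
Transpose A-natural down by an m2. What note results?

A down a major second is G, so the target letter is G.
From A, a minor second is 1 semitone down: G#.

G#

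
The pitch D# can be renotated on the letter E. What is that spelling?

Eb

Plain E sits 1 semitone above D#, so on the letter E the same pitch needs a flat: Eb.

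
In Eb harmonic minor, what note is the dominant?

Degree 5 takes the letter 4 steps above E, which is B.
In harmonic minor, degree 5 sits 7 semitones above the tonic. Eb + 7 semitones is pitch class 10, spelled on B as Bb.

Bb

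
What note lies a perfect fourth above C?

F

C up a perfect fourth is F, so the target letter is F.
From C, a perfect fourth is 5 semitones up: F.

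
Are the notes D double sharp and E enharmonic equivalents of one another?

D## is pitch class 4; E is pitch class 4.
All spellings map to pitch class 4, so they are enharmonically equivalent.

Yes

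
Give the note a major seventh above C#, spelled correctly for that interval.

B#

C up a major seventh is B, so the target letter is B.
From C#, a major seventh is 11 semitones up: B#.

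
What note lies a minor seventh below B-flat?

A seventh below B lands on the letter C.
A minor seventh spans 10 semitones, so Bb moves to pitch class 0. On the letter C that is C.

C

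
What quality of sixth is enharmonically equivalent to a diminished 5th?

doubly diminished

A diminished fifth spans 6 semitones.
A sixth spanning 6 semitones is doubly diminished (the major sixth is 9).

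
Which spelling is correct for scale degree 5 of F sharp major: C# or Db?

Each scale degree takes a distinct letter name. Degree 5 of a scale on F must use the letter C.
C# and Db are enharmonically the same pitch, but only C# uses the letter C, so it is the correct spelling here.

C#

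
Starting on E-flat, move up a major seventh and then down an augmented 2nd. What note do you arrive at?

A major seventh up from Eb is D (letter D, 11 semitones up).
An augmented second down from D is Cb (letter C, 3 semitones down).

Cb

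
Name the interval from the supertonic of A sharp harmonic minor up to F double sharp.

The supertonic of A# harmonic minor is B#.
B# up to F##: letters B→F make it a fifth; 7 semitones makes it perfect.

perfect fifth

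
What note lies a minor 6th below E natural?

A sixth below E lands on the letter G.
A minor sixth spans 8 semitones, so E moves to pitch class 8. On the letter G that is G#.

G#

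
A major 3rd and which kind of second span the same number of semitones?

doubly augmented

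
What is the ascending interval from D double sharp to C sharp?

Counting letters D–E–F–G–A–B–C gives a seventh.
D##→C# = 9 semitones, 2 narrower than the major seventh (11), so diminished.

diminished seventh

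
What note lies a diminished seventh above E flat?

A seventh above E lands on the letter D.
A diminished seventh spans 9 semitones, so Eb moves to pitch class 0. On the letter D that is Dbb.

Dbb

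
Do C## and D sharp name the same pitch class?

C## is pitch class 2; D# is pitch class 3.
The pitch classes differ (2 vs. 3), so they are not enharmonic equivalents.

No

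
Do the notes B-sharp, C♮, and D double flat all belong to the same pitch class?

Yes

B# is pitch class 0; C is pitch class 0; Dbb is pitch class 0.
All spellings map to pitch class 0, so they are enharmonically equivalent.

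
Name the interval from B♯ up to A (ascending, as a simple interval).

diminished seventh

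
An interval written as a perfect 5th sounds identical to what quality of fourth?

doubly augmented

A perfect fifth spans 7 semitones.
A fourth spanning 7 semitones is doubly augmented (the perfect fourth is 5).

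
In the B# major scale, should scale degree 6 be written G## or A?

Each scale degree takes a distinct letter name. Degree 6 of a scale on B must use the letter G.
G## and A are enharmonically the same pitch, but only G## uses the letter G, so it is the correct spelling here.

G##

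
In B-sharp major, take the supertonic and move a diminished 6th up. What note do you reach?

The supertonic of B# major is C##.
A diminished sixth (7 semitones) above C## lands on the letter A, giving A.

A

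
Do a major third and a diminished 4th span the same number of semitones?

Yes

A major third spans 4 semitones; a diminished fourth spans 4.
They are enharmonically equivalent.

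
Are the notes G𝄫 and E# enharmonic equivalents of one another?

Gbb = pitch class 5 and E# = pitch class 5 — the same pitch class, so they are enharmonic equivalents.

Yes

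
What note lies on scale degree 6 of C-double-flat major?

Degree 6 takes the letter 5 steps above C, which is A.
In major, degree 6 sits 9 semitones above the tonic. Cbb + 9 semitones is pitch class 7, spelled on A as Abb.

Abb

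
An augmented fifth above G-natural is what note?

A fifth above G lands on the letter D.
An augmented fifth spans 8 semitones, so G moves to pitch class 3. On the letter D that is D#.

D#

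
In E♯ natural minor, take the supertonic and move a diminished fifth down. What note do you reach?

The supertonic of E# natural minor is F##.
A diminished fifth (6 semitones) below F## lands on the letter B, giving B##.

B##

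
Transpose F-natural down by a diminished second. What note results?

E#

F down a major second is Eb, so the target letter is E.
From F, a diminished second is 0 semitones down: E#.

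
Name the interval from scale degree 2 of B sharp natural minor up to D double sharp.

major second

Scale degree 2 of B# natural minor is C##.
C## up to D##: letters C→D make it a second; 2 semitones makes it major.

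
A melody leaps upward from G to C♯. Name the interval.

augmented fourth

The letter names run G→C, a span of 3 letter steps, so the interval is some kind of fourth.
G to C# is 6 semitones. A perfect fourth is 5, so 6 makes it augmented.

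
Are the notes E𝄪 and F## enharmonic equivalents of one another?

No

Two spellings are enharmonically equivalent only if they share a pitch class.
Here E## → 6, F## → 7; 6 ≠ 7, so they are not.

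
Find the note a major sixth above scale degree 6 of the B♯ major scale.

Scale degree 6 of B# major is G##.
A major sixth (9 semitones) above G## lands on the letter E, giving E##.

E##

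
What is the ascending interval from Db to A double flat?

The letter names run D→A, a span of 4 letter steps, so the interval is some kind of fifth.
Db to Abb is 6 semitones. A perfect fifth is 7, so 6 makes it diminished.

diminished fifth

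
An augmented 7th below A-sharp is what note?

A seventh below A lands on the letter B.
An augmented seventh spans 12 semitones, so A# moves to pitch class 10. On the letter B that is Bb.

Bb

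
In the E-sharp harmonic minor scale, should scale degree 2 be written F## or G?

Each scale degree takes a distinct letter name. Degree 2 of a scale on E must use the letter F.
F## and G are enharmonically the same pitch, but only F## uses the letter F, so it is the correct spelling here.

F##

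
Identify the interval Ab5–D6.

The letter names run A→D, a span of 3 letter steps, so the interval is some kind of fourth.
Ab to D is 6 semitones. A perfect fourth is 5, so 6 makes it augmented.

augmented fourth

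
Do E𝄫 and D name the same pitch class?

Yes

Ebb = pitch class 2 and D = pitch class 2 — the same pitch class, so they are enharmonic equivalents.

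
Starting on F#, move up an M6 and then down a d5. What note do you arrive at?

A major sixth up from F# is D# (letter D, 9 semitones up).
A diminished fifth down from D# is G## (letter G, 6 semitones down).

G##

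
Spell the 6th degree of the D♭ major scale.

The Db major scale runs Db Eb F Gb Ab Bb C.
Degree 6 is Bb.

Bb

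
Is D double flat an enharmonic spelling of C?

Yes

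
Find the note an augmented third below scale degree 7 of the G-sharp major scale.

Scale degree 7 of G# major is F##.
An augmented third (5 semitones) below F## lands on the letter D, giving D.

D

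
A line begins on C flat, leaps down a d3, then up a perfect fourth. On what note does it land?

A diminished third down from Cb is A (letter A, 2 semitones down).
A perfect fourth up from A is D (letter D, 5 semitones up).

D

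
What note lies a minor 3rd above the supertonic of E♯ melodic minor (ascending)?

The supertonic of E# melodic minor (ascending) is F##.
A minor third (3 semitones) above F## lands on the letter A, giving A#.

A#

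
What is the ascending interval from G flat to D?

augmented fifth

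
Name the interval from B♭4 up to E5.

The letter names run B→E, a span of 3 letter steps, so the interval is some kind of fourth.
Bb to E is 6 semitones. A perfect fourth is 5, so 6 makes it augmented.

augmented fourth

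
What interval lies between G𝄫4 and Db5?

Counting letters G–A–B–C–D gives a fifth.
Gbb→Db = 8 semitones, 1 wider than the perfect fifth (7), so augmented.

augmented fifth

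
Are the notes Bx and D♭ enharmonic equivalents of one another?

B## = pitch class 1 and Db = pitch class 1 — the same pitch class, so they are enharmonic equivalents.

Yes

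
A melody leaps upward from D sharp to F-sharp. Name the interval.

Counting letters D–E–F gives a third.
D#→F# = 3 semitones, 1 narrower than the major third (4), so minor.

minor third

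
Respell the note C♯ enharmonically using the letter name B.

B##

Plain B sits 2 semitones below C#, so on the letter B the same pitch needs a double sharp: B##.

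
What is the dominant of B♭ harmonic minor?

The Bb harmonic minor scale runs Bb C Db Eb F Gb A.
Degree 5 is F.

F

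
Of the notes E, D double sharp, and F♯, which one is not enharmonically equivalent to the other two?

F#

In 12-tone equal temperament, enharmonic equivalents share a pitch class. E is pitch class 4; D## is pitch class 4; F# is pitch class 6.
E and D## share pitch class 4, while F# is pitch class 6.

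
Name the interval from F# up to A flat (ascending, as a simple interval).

diminished third

Counting letters F–G–A gives a third.
F#→Ab = 2 semitones, 2 narrower than the major third (4), so diminished.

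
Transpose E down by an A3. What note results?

A third below E lands on the letter C.
An augmented third spans 5 semitones, so E moves to pitch class 11. On the letter C that is Cb.

Cb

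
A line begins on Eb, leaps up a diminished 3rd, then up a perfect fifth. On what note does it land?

Dbb

A diminished third up from Eb is Gbb (letter G, 2 semitones up).
A perfect fifth up from Gbb is Dbb (letter D, 7 semitones up).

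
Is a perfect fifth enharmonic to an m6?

No

A perfect fifth spans 7 semitones; a minor sixth spans 8.
The spans differ, so they are not enharmonic equivalents.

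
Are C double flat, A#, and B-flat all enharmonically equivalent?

Cbb = pitch class 10 and A# = pitch class 10 and Bb = pitch class 10 — the same pitch class, so they are enharmonic equivalents.

Yes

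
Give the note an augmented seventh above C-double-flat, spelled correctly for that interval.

Bb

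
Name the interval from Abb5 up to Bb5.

augmented second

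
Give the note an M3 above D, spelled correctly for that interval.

A third above D lands on the letter F.
A major third spans 4 semitones, so D moves to pitch class 6. On the letter F that is F#.

F#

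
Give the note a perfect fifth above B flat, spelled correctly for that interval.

F

B up a perfect fifth is F#, so the target letter is F.
From Bb, a perfect fifth is 7 semitones up: F.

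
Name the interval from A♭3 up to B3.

Counting letters A–B gives a second.
Ab→B = 3 semitones, 1 wider than the major second (2), so augmented.

augmented second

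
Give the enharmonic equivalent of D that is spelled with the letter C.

D is pitch class 2. The letter C alone is pitch class 0.
To reach pitch class 2 from C requires an offset of +2 semitones, i.e. double sharp: C##.

C##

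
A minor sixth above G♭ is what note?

Ebb

G up a major sixth is E, so the target letter is E.
From Gb, a minor sixth is 8 semitones up: Ebb.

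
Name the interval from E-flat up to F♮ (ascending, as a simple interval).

major second

Counting letters E–F gives a second.
Eb→F = 2 semitones, exactly the major second.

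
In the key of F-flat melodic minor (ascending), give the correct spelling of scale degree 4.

Degree 4 takes the letter 3 steps above F, which is B.
In melodic minor (ascending), degree 4 sits 5 semitones above the tonic. Fb + 5 semitones is pitch class 9, spelled on B as Bbb.

Bbb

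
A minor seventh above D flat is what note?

D up a major seventh is C#, so the target letter is C.
From Db, a minor seventh is 10 semitones up: Cb.

Cb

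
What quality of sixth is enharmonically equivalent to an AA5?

major

A doubly augmented fifth spans 9 semitones.
A sixth spanning 9 semitones is major (the major sixth is 9).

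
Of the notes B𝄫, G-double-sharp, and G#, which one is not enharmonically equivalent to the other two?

In 12-tone equal temperament, enharmonic equivalents share a pitch class. Bbb is pitch class 9; G## is pitch class 9; G# is pitch class 8.
Bbb and G## share pitch class 9, while G# is pitch class 8.

G#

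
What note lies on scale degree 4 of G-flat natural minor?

Cb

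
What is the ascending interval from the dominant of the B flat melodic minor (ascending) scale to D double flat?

diminished sixth

The dominant of Bb melodic minor (ascending) is F.
F up to Dbb: letters F→D make it a sixth; 7 semitones makes it diminished.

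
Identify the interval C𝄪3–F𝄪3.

Counting letters C–D–E–F gives a fourth.
C##→F## = 5 semitones, exactly the perfect fourth.

perfect fourth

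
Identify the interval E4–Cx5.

The letter names run E→C, a span of 5 letter steps, so the interval is some kind of sixth.
E to C## is 10 semitones. A major sixth is 9, so 10 makes it augmented.

augmented sixth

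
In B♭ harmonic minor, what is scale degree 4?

Eb

The Bb harmonic minor scale runs Bb C Db Eb F Gb A.
Degree 4 is Eb.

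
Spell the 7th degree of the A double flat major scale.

Gb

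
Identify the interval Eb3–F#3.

The letter names run E→F, a span of 1 letter step, so the interval is some kind of second.
Eb to F# is 3 semitones. A major second is 2, so 3 makes it augmented.

augmented second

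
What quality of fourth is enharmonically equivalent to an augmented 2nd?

An augmented second spans 3 semitones.
A fourth spanning 3 semitones is doubly diminished (the perfect fourth is 5).

doubly diminished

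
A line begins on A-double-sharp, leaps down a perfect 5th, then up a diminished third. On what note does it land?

A perfect fifth down from A## is D## (letter D, 7 semitones down).
A diminished third up from D## is F# (letter F, 2 semitones up).

F#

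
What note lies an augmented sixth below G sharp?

G down a major sixth is Bb, so the target letter is B.
From G#, an augmented sixth is 10 semitones down: Bb.

Bb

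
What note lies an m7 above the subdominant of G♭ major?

The subdominant of Gb major is Cb.
A minor seventh (10 semitones) above Cb lands on the letter B, giving Bbb.

Bbb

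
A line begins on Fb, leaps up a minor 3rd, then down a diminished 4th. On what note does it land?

Eb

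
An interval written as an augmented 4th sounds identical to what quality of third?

doubly augmented

An augmented fourth spans 6 semitones.
A third spanning 6 semitones is doubly augmented (the major third is 4).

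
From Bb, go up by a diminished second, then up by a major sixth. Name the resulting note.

A diminished second up from Bb is Cbb (letter C, 0 semitones up).
A major sixth up from Cbb is Abb (letter A, 9 semitones up).

Abb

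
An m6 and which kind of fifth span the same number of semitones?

augmented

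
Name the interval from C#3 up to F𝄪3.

augmented fourth

The letter names run C→F, a span of 3 letter steps, so the interval is some kind of fourth.
C# to F## is 6 semitones. A perfect fourth is 5, so 6 makes it augmented.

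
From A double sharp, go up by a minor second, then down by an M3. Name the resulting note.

A minor second up from A## is B# (letter B, 1 semitone up).
A major third down from B# is G# (letter G, 4 semitones down).

G#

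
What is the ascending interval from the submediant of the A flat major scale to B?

augmented fourth

The submediant of Ab major is F.
F up to B: letters F→B make it a fourth; 6 semitones makes it augmented.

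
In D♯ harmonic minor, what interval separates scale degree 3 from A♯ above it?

major third

Scale degree 3 of D# harmonic minor is F#.
F# up to A#: letters F→A make it a third; 4 semitones makes it major.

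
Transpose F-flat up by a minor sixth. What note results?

F up a major sixth is D, so the target letter is D.
From Fb, a minor sixth is 8 semitones up: Dbb.

Dbb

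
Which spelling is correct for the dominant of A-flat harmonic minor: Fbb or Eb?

Each scale degree takes a distinct letter name. Degree 5 of a scale on A must use the letter E.
Eb and Fbb are enharmonically the same pitch, but only Eb uses the letter E, so it is the correct spelling here.

Eb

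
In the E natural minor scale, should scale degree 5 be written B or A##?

B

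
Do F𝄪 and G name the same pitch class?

F## is pitch class 7; G is pitch class 7.
All spellings map to pitch class 7, so they are enharmonically equivalent.

Yes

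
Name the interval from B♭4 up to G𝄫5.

diminished sixth

The letter names run B→G, a span of 5 letter steps, so the interval is some kind of sixth.
Bb to Gbb is 7 semitones. A major sixth is 9, so 7 makes it diminished.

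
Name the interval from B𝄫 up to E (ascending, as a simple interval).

The letter names run B→E, a span of 3 letter steps, so the interval is some kind of fourth.
Bbb to E is 7 semitones. A perfect fourth is 5, so 7 makes it doubly augmented.

doubly augmented fourth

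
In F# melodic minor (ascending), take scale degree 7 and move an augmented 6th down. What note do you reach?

G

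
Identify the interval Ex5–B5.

The letter names run E→B, a span of 4 letter steps, so the interval is some kind of fifth.
E## to B is 5 semitones. A perfect fifth is 7, so 5 makes it doubly diminished.

doubly diminished fifth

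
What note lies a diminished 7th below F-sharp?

G##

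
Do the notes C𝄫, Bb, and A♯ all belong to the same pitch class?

Yes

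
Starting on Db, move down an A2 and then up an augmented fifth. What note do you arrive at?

An augmented second down from Db is Cbb (letter C, 3 semitones down).
An augmented fifth up from Cbb is Gb (letter G, 8 semitones up).

Gb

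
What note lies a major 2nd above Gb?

Ab

G up a major second is A, so the target letter is A.
From Gb, a major second is 2 semitones up: Ab.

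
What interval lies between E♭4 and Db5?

The letter names run E→D, a span of 6 letter steps, so the interval is some kind of seventh.
Eb to Db is 10 semitones. A major seventh is 11, so 10 makes it minor.

minor seventh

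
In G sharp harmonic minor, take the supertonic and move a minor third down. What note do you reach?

The supertonic of G# harmonic minor is A#.
A minor third (3 semitones) below A# lands on the letter F, giving F##.

F##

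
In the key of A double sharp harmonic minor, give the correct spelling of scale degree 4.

D##

Degree 4 takes the letter 3 steps above A, which is D.
In harmonic minor, degree 4 sits 5 semitones above the tonic. A## + 5 semitones is pitch class 4, spelled on D as D##.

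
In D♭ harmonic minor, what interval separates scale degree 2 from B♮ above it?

Scale degree 2 of Db harmonic minor is Eb.
Eb up to B: letters E→B make it a fifth; 8 semitones makes it augmented.

augmented fifth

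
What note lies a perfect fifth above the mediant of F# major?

E#

The mediant of F# major is A#.
A perfect fifth (7 semitones) above A# lands on the letter E, giving E#.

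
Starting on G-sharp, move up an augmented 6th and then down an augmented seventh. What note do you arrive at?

F#

An augmented sixth up from G# is E## (letter E, 10 semitones up).
An augmented seventh down from E## is F# (letter F, 12 semitones down).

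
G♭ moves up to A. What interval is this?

Counting letters G–A gives a second.
Gb→A = 3 semitones, 1 wider than the major second (2), so augmented.

augmented second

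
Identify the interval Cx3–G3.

Counting letters C–D–E–F–G gives a fifth.
C##→G = 5 semitones, 2 narrower than the perfect fifth (7), so doubly diminished.

doubly diminished fifth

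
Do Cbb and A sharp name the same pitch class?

Yes

Cbb = pitch class 10 and A# = pitch class 10 — the same pitch class, so they are enharmonic equivalents.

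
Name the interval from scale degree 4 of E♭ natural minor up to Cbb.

Scale degree 4 of Eb natural minor is Ab.
Ab up to Cbb: letters A→C make it a third; 2 semitones makes it diminished.

diminished third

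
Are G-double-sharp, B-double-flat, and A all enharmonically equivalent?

Yes

G## = pitch class 9 and Bbb = pitch class 9 and A = pitch class 9 — the same pitch class, so they are enharmonic equivalents.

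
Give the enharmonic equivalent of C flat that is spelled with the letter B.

B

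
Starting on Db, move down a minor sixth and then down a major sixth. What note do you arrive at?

A minor sixth down from Db is F (letter F, 8 semitones down).
A major sixth down from F is Ab (letter A, 9 semitones down).

Ab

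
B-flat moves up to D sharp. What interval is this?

augmented third

Counting letters B–C–D gives a third.
Bb→D# = 5 semitones, 1 wider than the major third (4), so augmented.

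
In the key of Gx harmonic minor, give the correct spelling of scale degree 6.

E#

Degree 6 takes the letter 5 steps above G, which is E.
In harmonic minor, degree 6 sits 8 semitones above the tonic. G## + 8 semitones is pitch class 5, spelled on E as E#.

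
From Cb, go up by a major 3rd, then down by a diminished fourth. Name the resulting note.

A major third up from Cb is Eb (letter E, 4 semitones up).
A diminished fourth down from Eb is B (letter B, 4 semitones down).

B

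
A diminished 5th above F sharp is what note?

F up a perfect fifth is C, so the target letter is C.
From F#, a diminished fifth is 6 semitones up: C.

C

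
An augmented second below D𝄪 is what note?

C#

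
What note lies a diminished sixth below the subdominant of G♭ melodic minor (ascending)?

The subdominant of Gb melodic minor (ascending) is Cb.
A diminished sixth (7 semitones) below Cb lands on the letter E, giving E.

E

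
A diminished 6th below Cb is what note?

E

A sixth below C lands on the letter E.
A diminished sixth spans 7 semitones, so Cb moves to pitch class 4. On the letter E that is E.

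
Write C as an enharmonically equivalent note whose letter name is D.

C is pitch class 0. The letter D alone is pitch class 2.
To reach pitch class 0 from D requires an offset of -2 semitones, i.e. double flat: Dbb.

Dbb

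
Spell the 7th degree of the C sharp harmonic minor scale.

Degree 7 takes the letter 6 steps above C, which is B.
In harmonic minor, degree 7 sits 11 semitones above the tonic. C# + 11 semitones is pitch class 0, spelled on B as B#.

B#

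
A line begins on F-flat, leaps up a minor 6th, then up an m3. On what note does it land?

Fbb

A minor sixth up from Fb is Dbb (letter D, 8 semitones up).
A minor third up from Dbb is Fbb (letter F, 3 semitones up).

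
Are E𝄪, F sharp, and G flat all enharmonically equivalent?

E## = pitch class 6 and F# = pitch class 6 and Gb = pitch class 6 — the same pitch class, so they are enharmonic equivalents.

Yes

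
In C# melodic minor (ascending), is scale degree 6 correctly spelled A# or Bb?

A#

Each scale degree takes a distinct letter name. Degree 6 of a scale on C must use the letter A.
A# and Bb are enharmonically the same pitch, but only A# uses the letter A, so it is the correct spelling here.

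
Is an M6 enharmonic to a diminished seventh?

Yes

A major sixth spans 9 semitones; a diminished seventh spans 9.
They are enharmonically equivalent.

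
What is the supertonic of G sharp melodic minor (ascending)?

A#

Degree 2 takes the letter 1 step above G, which is A.
In melodic minor (ascending), degree 2 sits 2 semitones above the tonic. G# + 2 semitones is pitch class 10, spelled on A as A#.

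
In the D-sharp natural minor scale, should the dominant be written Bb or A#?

A#

Each scale degree takes a distinct letter name. Degree 5 of a scale on D must use the letter A.
A# and Bb are enharmonically the same pitch, but only A# uses the letter A, so it is the correct spelling here.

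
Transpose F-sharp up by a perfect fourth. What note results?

B

A fourth above F lands on the letter B.
A perfect fourth spans 5 semitones, so F# moves to pitch class 11. On the letter B that is B.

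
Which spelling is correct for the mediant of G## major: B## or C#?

Each scale degree takes a distinct letter name. Degree 3 of a scale on G must use the letter B.
B## and C# are enharmonically the same pitch, but only B## uses the letter B, so it is the correct spelling here.

B##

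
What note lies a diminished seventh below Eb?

A seventh below E lands on the letter F.
A diminished seventh spans 9 semitones, so Eb moves to pitch class 6. On the letter F that is F#.

F#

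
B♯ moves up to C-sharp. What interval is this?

Counting letters B–C gives a second.
B#→C# = 1 semitone, 1 narrower than the major second (2), so minor.

minor second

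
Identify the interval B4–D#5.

The letter names run B→D, a span of 2 letter steps, so the interval is some kind of third.
B to D# is 4 semitones. A major third is 4, so 4 makes it major.

major third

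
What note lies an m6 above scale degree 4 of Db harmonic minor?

Ebb

Scale degree 4 of Db harmonic minor is Gb.
A minor sixth (8 semitones) above Gb lands on the letter E, giving Ebb.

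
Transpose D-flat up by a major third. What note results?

F

D up a major third is F#, so the target letter is F.
From Db, a major third is 4 semitones up: F.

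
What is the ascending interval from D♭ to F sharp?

augmented third

Counting letters D–E–F gives a third.
Db→F# = 5 semitones, 1 wider than the major third (4), so augmented.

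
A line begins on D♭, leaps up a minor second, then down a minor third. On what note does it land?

Cb

A minor second up from Db is Ebb (letter E, 1 semitone up).
A minor third down from Ebb is Cb (letter C, 3 semitones down).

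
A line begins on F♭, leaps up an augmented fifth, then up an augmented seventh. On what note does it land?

B#

An augmented fifth up from Fb is C (letter C, 8 semitones up).
An augmented seventh up from C is B# (letter B, 12 semitones up).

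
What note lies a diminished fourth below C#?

G##

C down a perfect fourth is G, so the target letter is G.
From C#, a diminished fourth is 4 semitones down: G##.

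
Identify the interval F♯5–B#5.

augmented fourth

The letter names run F→B, a span of 3 letter steps, so the interval is some kind of fourth.
F# to B# is 6 semitones. A perfect fourth is 5, so 6 makes it augmented.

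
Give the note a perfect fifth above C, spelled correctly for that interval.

A fifth above C lands on the letter G.
A perfect fifth spans 7 semitones, so C moves to pitch class 7. On the letter G that is G.

G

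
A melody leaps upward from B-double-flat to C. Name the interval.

The letter names run B→C, a span of 1 letter step, so the interval is some kind of second.
Bbb to C is 3 semitones. A major second is 2, so 3 makes it augmented.

augmented second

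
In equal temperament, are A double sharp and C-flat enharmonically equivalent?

Yes

A## is pitch class 11; Cb is pitch class 11.
All spellings map to pitch class 11, so they are enharmonically equivalent.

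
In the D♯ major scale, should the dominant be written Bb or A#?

A#

Each scale degree takes a distinct letter name. Degree 5 of a scale on D must use the letter A.
A# and Bb are enharmonically the same pitch, but only A# uses the letter A, so it is the correct spelling here.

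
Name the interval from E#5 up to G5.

Counting letters E–F–G gives a third.
E#→G = 2 semitones, 2 narrower than the major third (4), so diminished.

diminished third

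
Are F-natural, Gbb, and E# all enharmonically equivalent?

F = pitch class 5 and Gbb = pitch class 5 and E# = pitch class 5 — the same pitch class, so they are enharmonic equivalents.

Yes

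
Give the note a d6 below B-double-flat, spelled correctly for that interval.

A sixth below B lands on the letter D.
A diminished sixth spans 7 semitones, so Bbb moves to pitch class 2. On the letter D that is D.

D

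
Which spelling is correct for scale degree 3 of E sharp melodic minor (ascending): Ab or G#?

G#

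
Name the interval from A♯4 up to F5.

diminished sixth

Counting letters A–B–C–D–E–F gives a sixth.
A#→F = 7 semitones, 2 narrower than the major sixth (9), so diminished.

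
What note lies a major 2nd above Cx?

A second above C lands on the letter D.
A major second spans 2 semitones, so C## moves to pitch class 4. On the letter D that is D##.

D##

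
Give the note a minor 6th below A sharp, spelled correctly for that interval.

A down a major sixth is C, so the target letter is C.
From A#, a minor sixth is 8 semitones down: C##.

C##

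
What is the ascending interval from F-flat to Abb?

Counting letters F–G–A gives a third.
Fb→Abb = 3 semitones, 1 narrower than the major third (4), so minor.

minor third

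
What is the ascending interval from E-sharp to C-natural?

diminished sixth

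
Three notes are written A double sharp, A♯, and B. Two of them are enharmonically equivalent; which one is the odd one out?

In 12-tone equal temperament, enharmonic equivalents share a pitch class. A## is pitch class 11; A# is pitch class 10; B is pitch class 11.
A## and B share pitch class 11, while A# is pitch class 10.

A#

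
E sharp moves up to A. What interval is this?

diminished fourth

Counting letters E–F–G–A gives a fourth.
E#→A = 4 semitones, 1 narrower than the perfect fourth (5), so diminished.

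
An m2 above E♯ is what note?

F#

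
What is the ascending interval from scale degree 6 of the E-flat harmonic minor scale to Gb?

perfect fifth

Scale degree 6 of Eb harmonic minor is Cb.
Cb up to Gb: letters C→G make it a fifth; 7 semitones makes it perfect.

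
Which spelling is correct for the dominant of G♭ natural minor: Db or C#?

Db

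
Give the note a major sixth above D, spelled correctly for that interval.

A sixth above D lands on the letter B.
A major sixth spans 9 semitones, so D moves to pitch class 11. On the letter B that is B.

B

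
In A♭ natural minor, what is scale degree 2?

Bb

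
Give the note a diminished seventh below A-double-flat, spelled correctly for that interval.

A down a major seventh is Bb, so the target letter is B.
From Abb, a diminished seventh is 9 semitones down: Bb.

Bb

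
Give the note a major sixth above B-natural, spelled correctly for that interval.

A sixth above B lands on the letter G.
A major sixth spans 9 semitones, so B moves to pitch class 8. On the letter G that is G#.

G#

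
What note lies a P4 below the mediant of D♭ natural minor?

The mediant of Db natural minor is Fb.
A perfect fourth (5 semitones) below Fb lands on the letter C, giving Cb.

Cb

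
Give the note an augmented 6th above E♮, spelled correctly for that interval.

C##

A sixth above E lands on the letter C.
An augmented sixth spans 10 semitones, so E moves to pitch class 2. On the letter C that is C##.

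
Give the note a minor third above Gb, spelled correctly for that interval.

A third above G lands on the letter B.
A minor third spans 3 semitones, so Gb moves to pitch class 9. On the letter B that is Bbb.

Bbb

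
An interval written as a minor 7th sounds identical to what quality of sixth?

A minor seventh spans 10 semitones.
A sixth spanning 10 semitones is augmented (the major sixth is 9).

augmented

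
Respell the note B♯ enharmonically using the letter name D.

Plain D sits 2 semitones above B#, so on the letter D the same pitch needs a double flat: Dbb.

Dbb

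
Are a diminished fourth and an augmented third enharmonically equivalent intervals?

A diminished fourth spans 4 semitones; an augmented third spans 5.
The spans differ, so they are not enharmonic equivalents.

No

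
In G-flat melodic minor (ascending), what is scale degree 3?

Bbb

The Gb melodic minor (ascending) scale runs Gb Ab Bbb Cb Db Eb F.
Degree 3 is Bbb.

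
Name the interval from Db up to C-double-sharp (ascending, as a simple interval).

Counting letters D–E–F–G–A–B–C gives a seventh.
Db→C## = 13 semitones, 2 wider than the major seventh (11), so doubly augmented.

doubly augmented seventh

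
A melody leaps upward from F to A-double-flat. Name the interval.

The letter names run F→A, a span of 2 letter steps, so the interval is some kind of third.
F to Abb is 2 semitones. A major third is 4, so 2 makes it diminished.

diminished third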